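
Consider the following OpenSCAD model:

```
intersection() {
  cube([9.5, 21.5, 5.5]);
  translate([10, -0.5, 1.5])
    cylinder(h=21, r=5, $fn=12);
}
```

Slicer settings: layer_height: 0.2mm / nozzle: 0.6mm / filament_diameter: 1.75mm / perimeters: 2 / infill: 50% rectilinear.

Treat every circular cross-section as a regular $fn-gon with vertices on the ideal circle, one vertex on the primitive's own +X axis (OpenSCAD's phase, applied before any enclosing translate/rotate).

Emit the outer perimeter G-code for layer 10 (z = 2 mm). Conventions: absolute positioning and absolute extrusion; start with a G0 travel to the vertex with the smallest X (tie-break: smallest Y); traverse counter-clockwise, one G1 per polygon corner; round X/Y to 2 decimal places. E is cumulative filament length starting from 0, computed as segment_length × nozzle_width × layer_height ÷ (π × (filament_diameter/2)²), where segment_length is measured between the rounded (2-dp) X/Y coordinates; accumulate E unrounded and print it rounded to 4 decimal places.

At z = 2 mm: the cube (footprint 9.5×21.5) is included at this height; the r=5 cylinder at (10, -0.5) gives a regular 12-gon of circumradius 5 (constant along its height); After intersecting: the r=5 cylinder at (10, -0.5) partially overlaps the 9.5×21.5 cube; clipping to the common part keeps 14.07 mm² — 1 connected region. The outline is a single polygon with 5 vertices. Extrusion per mm of travel: 0.6 × 0.2 / (π × 0.875²) = 0.049890. Accumulating E over each segment gives final E = 0.7719.

G0 X5.13 Y0.00 Z2.00
G1 X9.50 Y0.00 E0.2180
G1 X9.50 Y4.37 E0.4360
G1 X7.50 Y3.83 E0.5394
G1 X5.67 Y2.00 E0.6685
G1 X5.13 Y0.00 E0.7719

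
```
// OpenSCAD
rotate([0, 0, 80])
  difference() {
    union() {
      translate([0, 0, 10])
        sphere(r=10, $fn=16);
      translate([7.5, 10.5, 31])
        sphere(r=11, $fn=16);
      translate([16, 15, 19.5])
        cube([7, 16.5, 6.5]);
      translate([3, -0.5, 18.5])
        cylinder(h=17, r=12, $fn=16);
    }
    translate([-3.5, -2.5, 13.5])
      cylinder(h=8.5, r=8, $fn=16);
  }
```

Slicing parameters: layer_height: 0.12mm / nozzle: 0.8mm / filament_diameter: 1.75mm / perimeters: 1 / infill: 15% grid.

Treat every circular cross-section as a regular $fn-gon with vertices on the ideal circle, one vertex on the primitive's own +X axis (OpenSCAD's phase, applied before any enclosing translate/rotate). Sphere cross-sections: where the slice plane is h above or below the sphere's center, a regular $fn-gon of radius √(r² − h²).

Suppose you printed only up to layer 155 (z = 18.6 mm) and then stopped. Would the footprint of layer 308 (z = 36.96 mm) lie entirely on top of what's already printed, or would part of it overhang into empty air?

Compare the two slices. At z = 18.6: the r=10 sphere contributes a regular 16-gon of circumradius √(10²−8.6²) = 5.103 (area = (16/2)·5.103²·sin(360°/16) = 79.72 mm²); the sphere at (7.5, 10.5) is absent (|z−center|=12.400 > r=11); the cube at (16, 15) is not intersected at this z (z outside [19.5, 26]); the cylinder at (3, -0.5): section is a regular 16-gon, circumradius r=12 (area = (16/2)·12.000²·sin(360°/16) = 440.85 mm²); Combining (union): the r=10 sphere lies entirely inside the r=12 cylinder at (3, -0.5), so the union is just the r=12 cylinder at (3, -0.5) — area = 440.85 mm²; the r=8 cylinder at (-3.5, -2.5) contributes a regular 16-gon of circumradius 8 (area = (16/2)·8.000²·sin(360°/16) = 195.93 mm²); Subtracting the remaining from the first: starting from that combined region (440.85 mm²), the r=8 cylinder at (-3.5, -2.5) partially overlaps it — only the 162.19 mm² overlap (of its 195.93 mm²) is removed, clipping the outline — area = 278.66 mm²; (whole slice rotated 80° about Z — lengths, areas and connectivity unchanged). At z = 36.96: the sphere is not intersected at this z (|z−center|=26.960 > r=10); the r=11 sphere at (7.5, 10.5) slices to a regular 16-gon of circumradius 9.245 (√(r²−h²) with h=5.96 from center) (area = (16/2)·9.245²·sin(360°/16) = 261.69 mm²); the cube at (16, 15) is absent (z outside [19.5, 26]); the cylinder at (3, -0.5) does not reach this height (z outside [18.5, 35.5]); Taking the union: only the r=11 sphere at (7.5, 10.5) is present, so the union is just that shape — area = 261.69 mm²; the cylinder at (-3.5, -2.5) does not reach this height (z outside [13.5, 22]); Subtracting the remaining from the first: none of the subtracted shapes is present at this height, so that combined region is unchanged — area = 261.69 mm²; (rotated 80° about Z; rotation is an isometry so areas/perimeters/island counts are preserved). Checking containment: at z = 36.96 the cross-section extends beyond the z = 18.6 cross-section by about 153.20 mm².

part overhangs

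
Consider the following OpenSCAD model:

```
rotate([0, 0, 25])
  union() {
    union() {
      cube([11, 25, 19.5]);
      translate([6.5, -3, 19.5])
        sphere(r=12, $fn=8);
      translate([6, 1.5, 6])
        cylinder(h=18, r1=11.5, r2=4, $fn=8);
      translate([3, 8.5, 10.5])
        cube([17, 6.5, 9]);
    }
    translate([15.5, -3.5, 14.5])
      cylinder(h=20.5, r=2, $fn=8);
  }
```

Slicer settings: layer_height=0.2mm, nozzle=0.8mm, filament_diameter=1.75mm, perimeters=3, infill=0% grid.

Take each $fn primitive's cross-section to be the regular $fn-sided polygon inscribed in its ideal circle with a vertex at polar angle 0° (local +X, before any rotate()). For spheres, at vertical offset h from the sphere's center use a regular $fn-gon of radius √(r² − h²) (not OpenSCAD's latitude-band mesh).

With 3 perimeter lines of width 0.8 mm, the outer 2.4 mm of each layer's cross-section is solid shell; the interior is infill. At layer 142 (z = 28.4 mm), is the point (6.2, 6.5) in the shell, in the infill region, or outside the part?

At z = 28.4 mm: the cube is absent (z outside [0, 19.5]); the r=12 sphere at (6.5, -3) contributes a regular 8-gon of circumradius √(12²−8.9²) = 8.049; the cone at (6, 1.5) does not reach this height (z outside [6, 24]); the cube at (3, 8.5) does not reach this height (z outside [10.5, 19.5]); Merging all regions: only the r=12 sphere at (6.5, -3) is present, so the union is just that shape — 1 connected region; the r=2 cylinder at (15.5, -3.5) contributes a regular 8-gon of circumradius 2; Merging all regions: the regions partially overlap (shared area 1.27 mm²), so overlapping operands fuse into one piece — 1 connected region; (rotated 25° about Z; rotation is an isometry so areas/perimeters/island counts are preserved). Overall, the cross-section is a single solid region. Undo the 25° rotation: the query point maps to (8.366, 3.271) in the un-rotated model frame. The nearest boundary edge runs (6.50, 5.05)→(12.19, 2.69); distance from the point to it = 0.93 mm. The point is inside the cross-section, 0.93 mm from the nearest boundary — within the 2.4 mm shell band (3 × 0.8).

shell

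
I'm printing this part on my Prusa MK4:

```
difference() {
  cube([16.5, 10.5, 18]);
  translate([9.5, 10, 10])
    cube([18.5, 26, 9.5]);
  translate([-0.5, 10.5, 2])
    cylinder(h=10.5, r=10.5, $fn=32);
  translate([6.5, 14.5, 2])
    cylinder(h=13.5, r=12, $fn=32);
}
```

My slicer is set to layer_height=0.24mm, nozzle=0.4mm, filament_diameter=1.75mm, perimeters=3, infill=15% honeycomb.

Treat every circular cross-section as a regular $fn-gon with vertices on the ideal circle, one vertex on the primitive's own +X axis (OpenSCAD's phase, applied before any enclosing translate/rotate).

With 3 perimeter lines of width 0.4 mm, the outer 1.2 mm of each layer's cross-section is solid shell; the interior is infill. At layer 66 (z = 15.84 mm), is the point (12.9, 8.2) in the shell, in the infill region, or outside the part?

At z = 15.84 mm: the cube (footprint 16.5×10.5) is included at this height; the cube at (9.5, 10) (footprint 18.5×26) is included at this height; the cylinder at (-0.5, 10.5) is not intersected at this z (z outside [2, 12.5]); the cylinder at (6.5, 14.5) is not intersected at this z (z outside [2, 15.5]); Taking the first minus the rest: starting from the 16.5×10.5 cube, the 18.5×26 cube at (9.5, 10) partially overlaps it — only the 3.50 mm² overlap (of its 481.00 mm²) is removed, clipping the outline — 1 connected region. Overall, the cross-section is a single solid region. The nearest boundary edge runs (9.50, 10.00)→(16.50, 10.00); distance from the point to it = 1.80 mm. The point is inside the cross-section and 1.80 mm from the nearest boundary — more than the 1.2 mm shell width (3 × 0.4), so it's in the infill interior.

infill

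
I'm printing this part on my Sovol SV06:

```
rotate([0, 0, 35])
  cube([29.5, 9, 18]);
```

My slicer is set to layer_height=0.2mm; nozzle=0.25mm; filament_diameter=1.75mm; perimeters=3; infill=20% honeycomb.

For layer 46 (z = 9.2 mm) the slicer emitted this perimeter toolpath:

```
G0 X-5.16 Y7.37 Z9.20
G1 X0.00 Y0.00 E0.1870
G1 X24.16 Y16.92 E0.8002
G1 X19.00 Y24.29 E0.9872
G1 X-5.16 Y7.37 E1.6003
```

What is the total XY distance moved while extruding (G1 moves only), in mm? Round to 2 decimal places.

Sum the Euclidean lengths of each G1 segment: total = 76.98 mm.

76.98 mm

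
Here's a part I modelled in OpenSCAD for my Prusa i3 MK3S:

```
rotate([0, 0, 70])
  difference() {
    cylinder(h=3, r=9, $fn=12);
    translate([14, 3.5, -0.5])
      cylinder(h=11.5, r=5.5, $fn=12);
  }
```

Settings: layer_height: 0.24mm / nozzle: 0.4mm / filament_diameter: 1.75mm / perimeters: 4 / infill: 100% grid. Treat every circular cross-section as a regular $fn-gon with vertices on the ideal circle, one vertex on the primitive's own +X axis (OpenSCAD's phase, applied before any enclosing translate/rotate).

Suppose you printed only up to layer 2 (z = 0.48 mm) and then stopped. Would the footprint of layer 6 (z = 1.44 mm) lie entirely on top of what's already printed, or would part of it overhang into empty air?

Compare the two slices. At z = 0.48: the r=9 cylinder gives a regular 12-gon of circumradius 9 (constant along its height) (area = (12/2)·9.000²·sin(360°/12) = 243.00 mm²); the r=5.5 cylinder at (14, 3.5) contributes a regular 12-gon of circumradius 5.5 (area = (12/2)·5.500²·sin(360°/12) = 90.75 mm²); Subtracting the remaining from the first: starting from the r=9 cylinder (243.00 mm²), the r=5.5 cylinder at (14, 3.5) misses the remaining region (no effect) — area = 243.00 mm²; (rotated 70° about Z; rotation is an isometry so areas/perimeters/island counts are preserved). At z = 1.44: the cylinder: section is a regular 12-gon, circumradius r=9 (area = (12/2)·9.000²·sin(360°/12) = 243.00 mm²); the cylinder at (14, 3.5): section is a regular 12-gon, circumradius r=5.5 (area = (12/2)·5.500²·sin(360°/12) = 90.75 mm²); After the difference (first − rest): starting from the r=9 cylinder (243.00 mm²), the r=5.5 cylinder at (14, 3.5) misses the remaining region (no effect) — area = 243.00 mm²; (rotated 70° about Z; rotation is an isometry so areas/perimeters/island counts are preserved). Checking containment: the cross-section at z = 1.44 is a subset of the cross-section at z = 0.48.

entirely on top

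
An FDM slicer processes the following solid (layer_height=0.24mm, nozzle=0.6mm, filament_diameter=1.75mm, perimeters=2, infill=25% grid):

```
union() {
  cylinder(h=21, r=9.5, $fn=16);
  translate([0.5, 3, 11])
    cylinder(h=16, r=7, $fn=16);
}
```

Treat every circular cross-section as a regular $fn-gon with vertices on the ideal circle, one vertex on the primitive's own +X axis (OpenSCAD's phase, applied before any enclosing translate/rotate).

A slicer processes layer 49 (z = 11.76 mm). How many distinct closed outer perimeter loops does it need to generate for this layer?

At z = 11.76 mm: the r=9.5 cylinder gives a regular 16-gon of circumradius 9.5 (constant along its height); the r=7 cylinder at (0.5, 3) contributes a regular 16-gon of circumradius 7; Merging all regions: the regions partially overlap (shared area 146.10 mm²), so overlapping operands fuse into one piece — 1 connected region. The result has 1 disconnected region.

1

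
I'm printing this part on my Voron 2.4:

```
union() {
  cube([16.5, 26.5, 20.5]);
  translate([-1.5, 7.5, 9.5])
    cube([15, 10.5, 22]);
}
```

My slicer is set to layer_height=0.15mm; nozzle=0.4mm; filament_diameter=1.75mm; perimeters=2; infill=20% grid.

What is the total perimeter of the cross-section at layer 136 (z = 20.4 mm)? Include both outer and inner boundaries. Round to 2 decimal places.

89.00 mm

At z = 20.4 mm: the 16.5×26.5 cube contributes its full rectangle (perimeter 86.00 mm); the cube at (-1.5, 7.5) (footprint 15×10.5) is included at this height (perimeter 51.00 mm); Combining (union): the regions partially overlap (shared area 141.75 mm²), so the edge portions inside another operand are dropped and the merged outline is re-measured after clipping — boundary = 89.00 mm. Overall, the cross-section is a single solid region. Total boundary length (outer) = 89.00 mm.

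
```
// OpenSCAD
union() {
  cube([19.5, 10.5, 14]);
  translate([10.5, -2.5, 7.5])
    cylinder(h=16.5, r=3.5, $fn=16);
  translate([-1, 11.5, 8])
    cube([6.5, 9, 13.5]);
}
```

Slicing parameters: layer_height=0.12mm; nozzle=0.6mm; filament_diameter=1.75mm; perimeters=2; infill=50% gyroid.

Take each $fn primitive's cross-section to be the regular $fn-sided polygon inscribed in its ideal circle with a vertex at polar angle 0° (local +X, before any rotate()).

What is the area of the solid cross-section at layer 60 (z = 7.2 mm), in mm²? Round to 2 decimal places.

At z = 7.2 mm: the cube is present — its section is the full 19.5×10.5 rectangle (area 204.75 mm²); the cylinder at (10.5, -2.5) is not intersected at this z (z outside [7.5, 24]); the cube at (-1, 11.5) is not intersected at this z (z outside [8, 21.5]); Combining (union): only the 19.5×10.5 cube is present, so the union is just that shape — area = 204.75 mm². Overall, the cross-section is a single solid region. Net area = 204.75 mm².

204.75 mm²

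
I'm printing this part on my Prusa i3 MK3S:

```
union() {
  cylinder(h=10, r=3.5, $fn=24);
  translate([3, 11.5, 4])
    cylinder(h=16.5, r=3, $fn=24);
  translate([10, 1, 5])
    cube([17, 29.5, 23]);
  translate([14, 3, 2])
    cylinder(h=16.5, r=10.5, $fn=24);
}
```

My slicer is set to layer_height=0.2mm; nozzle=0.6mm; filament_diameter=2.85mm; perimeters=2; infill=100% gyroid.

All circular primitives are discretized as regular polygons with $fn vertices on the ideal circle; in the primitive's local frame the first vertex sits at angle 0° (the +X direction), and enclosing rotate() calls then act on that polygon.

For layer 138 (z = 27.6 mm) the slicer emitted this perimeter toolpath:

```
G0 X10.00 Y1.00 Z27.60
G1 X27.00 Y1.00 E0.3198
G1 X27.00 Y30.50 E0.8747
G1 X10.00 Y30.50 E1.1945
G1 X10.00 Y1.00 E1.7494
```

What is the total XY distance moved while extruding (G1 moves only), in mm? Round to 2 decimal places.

93.00 mm

Sum the Euclidean lengths of each G1 segment: total = 93.00 mm.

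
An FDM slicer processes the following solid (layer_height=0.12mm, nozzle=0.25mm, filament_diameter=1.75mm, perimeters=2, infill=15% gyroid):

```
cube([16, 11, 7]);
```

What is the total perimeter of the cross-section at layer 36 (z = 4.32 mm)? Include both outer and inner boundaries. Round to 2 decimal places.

54.00 mm

At z = 4.32 mm: the cube is present — its section is the full 16×11 rectangle (perimeter 54.00 mm). Overall, the cross-section is a single solid region. Total boundary length (outer) = 54.00 mm.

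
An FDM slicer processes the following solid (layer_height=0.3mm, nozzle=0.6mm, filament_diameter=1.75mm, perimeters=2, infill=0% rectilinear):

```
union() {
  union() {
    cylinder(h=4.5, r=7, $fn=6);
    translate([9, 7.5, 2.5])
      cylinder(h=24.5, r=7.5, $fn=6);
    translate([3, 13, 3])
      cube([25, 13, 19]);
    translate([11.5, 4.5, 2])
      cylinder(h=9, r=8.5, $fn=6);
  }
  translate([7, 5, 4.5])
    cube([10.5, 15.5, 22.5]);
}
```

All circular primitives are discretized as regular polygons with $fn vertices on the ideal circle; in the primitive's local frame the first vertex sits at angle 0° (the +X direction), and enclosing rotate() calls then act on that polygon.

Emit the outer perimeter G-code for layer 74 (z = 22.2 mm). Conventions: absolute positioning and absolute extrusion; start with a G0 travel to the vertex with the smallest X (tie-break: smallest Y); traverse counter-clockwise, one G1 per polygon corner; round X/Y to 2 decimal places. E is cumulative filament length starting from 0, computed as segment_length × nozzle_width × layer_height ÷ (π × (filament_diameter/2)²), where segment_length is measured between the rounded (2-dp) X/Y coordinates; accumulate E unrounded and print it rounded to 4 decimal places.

At z = 22.2 mm: the cylinder is absent (z outside [0, 4.5]); the r=7.5 cylinder at (9, 7.5) gives a regular 6-gon of circumradius 7.5 (constant along its height); the cube at (3, 13) is not intersected at this z (z outside [3, 22]); the cylinder at (11.5, 4.5) is absent (z outside [2, 11]); Taking the union: only the r=7.5 cylinder at (9, 7.5) is present, so the union is just that shape — 1 connected region; the cube at (7, 5) (footprint 10.5×15.5) is included at this height; Combining (union): the regions partially overlap (shared area 71.47 mm²), so overlapping operands fuse into one piece — 1 connected region. The outline is a single polygon with 9 vertices. Extrusion per mm of travel: 0.6 × 0.3 / (π × 0.875²) = 0.074835. Accumulating E over each segment gives final E = 4.7758.

G0 X1.50 Y7.50 Z22.20
G1 X5.25 Y1.00 E0.5616
G1 X12.75 Y1.00 E1.1228
G1 X15.06 Y5.00 E1.4685
G1 X17.50 Y5.00 E1.6511
G1 X17.50 Y20.50 E2.8111
G1 X7.00 Y20.50 E3.5968
G1 X7.00 Y14.00 E4.0833
G1 X5.25 Y14.00 E4.2142
G1 X1.50 Y7.50 E4.7758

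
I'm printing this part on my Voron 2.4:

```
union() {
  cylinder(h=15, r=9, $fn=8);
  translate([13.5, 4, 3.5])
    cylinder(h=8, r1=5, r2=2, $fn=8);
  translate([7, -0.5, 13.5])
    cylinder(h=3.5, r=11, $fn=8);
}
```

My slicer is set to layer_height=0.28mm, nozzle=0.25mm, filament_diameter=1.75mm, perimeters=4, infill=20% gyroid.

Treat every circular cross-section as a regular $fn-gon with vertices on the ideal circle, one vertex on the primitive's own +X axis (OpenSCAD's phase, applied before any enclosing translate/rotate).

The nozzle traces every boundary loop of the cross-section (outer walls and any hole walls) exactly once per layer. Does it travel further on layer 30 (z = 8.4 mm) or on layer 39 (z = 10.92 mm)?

layer 30 (z = 8.4 mm)

Layer 30 (z = 8.4): the cylinder: section is a regular 8-gon, circumradius r=9 (perimeter = 2·8·9.000·sin(180°/8) = 55.11 mm); the cone at (13.5, 4): at t=0.613 of its height the radius interpolates to r₁+(r₂−r₁)t = 3.162, giving a regular 8-gon of that circumradius (perimeter = 2·8·3.162·sin(180°/8) = 19.36 mm); the cylinder at (7, -0.5) does not reach this height (z outside [13.5, 17]); Merging all regions: the 2 present regions are separate (no shared area or edge), so areas and boundary lengths simply add and each stays a separate island — boundary = 74.47 mm. So its perimeter = 74.47 mm. Layer 39 (z = 10.92): the r=9 cylinder gives a regular 8-gon of circumradius 9 (constant along its height) (perimeter = 2·8·9.000·sin(180°/8) = 55.11 mm); the cone at (13.5, 4): at t=0.927 of its height the radius interpolates to r₁+(r₂−r₁)t = 2.218, giving a regular 8-gon of that circumradius (perimeter = 2·8·2.218·sin(180°/8) = 13.58 mm); the cylinder at (7, -0.5) is absent (z outside [13.5, 17]); Taking the union: the 2 present regions are separate (no shared area or edge), so areas and boundary lengths simply add and each stays a separate island — boundary = 68.68 mm. So its perimeter = 68.68 mm. Layer 30 is larger (74.47 vs 68.68 mm).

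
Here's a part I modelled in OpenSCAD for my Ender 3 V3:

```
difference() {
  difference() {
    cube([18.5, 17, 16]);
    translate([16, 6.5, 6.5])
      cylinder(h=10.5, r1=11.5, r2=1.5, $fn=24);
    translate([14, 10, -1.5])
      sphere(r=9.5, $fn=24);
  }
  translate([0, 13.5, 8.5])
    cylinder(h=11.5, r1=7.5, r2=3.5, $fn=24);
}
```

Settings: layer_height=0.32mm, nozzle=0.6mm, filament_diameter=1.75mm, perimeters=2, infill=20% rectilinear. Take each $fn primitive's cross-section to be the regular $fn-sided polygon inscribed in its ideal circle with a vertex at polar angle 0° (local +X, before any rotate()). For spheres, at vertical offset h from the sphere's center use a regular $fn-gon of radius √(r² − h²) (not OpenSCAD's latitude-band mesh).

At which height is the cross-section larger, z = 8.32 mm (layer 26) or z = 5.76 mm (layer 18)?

Layer 26 (z = 8.32): the cube is present — its section is the full 18.5×17 rectangle (area 314.50 mm²); the cone at (16, 6.5): at t=0.173 of its height the radius interpolates to r₁+(r₂−r₁)t = 9.767, giving a regular 24-gon of that circumradius (area = (24/2)·9.767²·sin(360°/24) = 296.26 mm²); the sphere at (14, 10) is not intersected at this z (|z−center|=9.820 > r=9.5); Taking the first minus the rest: starting from the 18.5×17 cube (314.50 mm²), the cone at (16, 6.5) partially overlaps it — only the 172.33 mm² overlap (of its 296.26 mm²) is removed, clipping the outline — area = 142.17 mm²; the cone at (0, 13.5) is absent (z outside [8.5, 20]); Taking the first minus the rest: none of the subtracted shapes is present at this height, so that combined region is unchanged — area = 142.17 mm². So its area = 142.17 mm². Layer 18 (z = 5.76): the 18.5×17 cube contributes its full rectangle (area 314.50 mm²); the cone at (16, 6.5) is absent (z outside [6.5, 17]); the sphere at (14, 10): section is a regular 24-gon, circumradius = √(r²−h²) = √(9.5²−7.26²) = 6.127 (area = (24/2)·6.127²·sin(360°/24) = 116.60 mm²); After the difference (first − rest): starting from the 18.5×17 cube (314.50 mm²), the r=9.5 sphere at (14, 10) partially overlaps it — only the 107.64 mm² overlap (of its 116.60 mm²) is removed, clipping the outline — area = 206.86 mm²; the cone at (0, 13.5) is absent (z outside [8.5, 20]); Subtracting the remaining from the first: none of the subtracted shapes is present at this height, so that combined region is unchanged — area = 206.86 mm². So its area = 206.86 mm². Layer 18 is larger (206.86 vs 142.17 mm²).

layer 18 (z = 5.76 mm)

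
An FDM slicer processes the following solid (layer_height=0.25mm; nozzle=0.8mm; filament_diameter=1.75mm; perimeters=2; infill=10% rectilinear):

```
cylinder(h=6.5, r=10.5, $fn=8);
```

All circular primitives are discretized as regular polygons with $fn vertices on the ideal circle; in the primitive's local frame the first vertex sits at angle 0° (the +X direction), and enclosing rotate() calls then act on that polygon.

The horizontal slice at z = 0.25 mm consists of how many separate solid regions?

At z = 0.25 mm: the r=10.5 cylinder gives a regular 8-gon of circumradius 10.5 (constant along its height). The result has 1 disconnected region.

1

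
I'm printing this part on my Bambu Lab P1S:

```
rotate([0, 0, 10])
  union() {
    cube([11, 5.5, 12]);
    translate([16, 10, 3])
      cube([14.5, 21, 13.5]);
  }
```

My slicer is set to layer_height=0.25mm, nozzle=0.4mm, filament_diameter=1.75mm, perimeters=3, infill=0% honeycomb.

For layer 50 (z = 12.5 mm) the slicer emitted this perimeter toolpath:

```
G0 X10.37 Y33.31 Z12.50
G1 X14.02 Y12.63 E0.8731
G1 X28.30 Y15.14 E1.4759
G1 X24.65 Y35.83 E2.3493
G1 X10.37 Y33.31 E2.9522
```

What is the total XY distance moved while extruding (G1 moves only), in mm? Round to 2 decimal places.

71.01 mm

Sum the Euclidean lengths of each G1 segment: total = 71.01 mm.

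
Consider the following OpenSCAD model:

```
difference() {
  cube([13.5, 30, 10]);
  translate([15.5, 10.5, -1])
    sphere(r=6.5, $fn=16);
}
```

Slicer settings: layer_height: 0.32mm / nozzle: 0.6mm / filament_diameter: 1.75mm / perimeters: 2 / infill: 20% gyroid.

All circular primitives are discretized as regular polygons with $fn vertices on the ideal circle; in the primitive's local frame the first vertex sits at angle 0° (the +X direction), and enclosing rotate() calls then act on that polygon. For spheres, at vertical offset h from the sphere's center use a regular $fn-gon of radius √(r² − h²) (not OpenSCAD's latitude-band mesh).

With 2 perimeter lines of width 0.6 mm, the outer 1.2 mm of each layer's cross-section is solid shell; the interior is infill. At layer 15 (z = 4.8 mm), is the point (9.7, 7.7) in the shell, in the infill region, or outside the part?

infill

At z = 4.8 mm: the cube (footprint 13.5×30) is included at this height; the sphere at (15.5, 10.5): section is a regular 16-gon, circumradius = √(r²−h²) = √(6.5²−5.8²) = 2.934; After the difference (first − rest): starting from the 13.5×30 cube, the r=6.5 sphere at (15.5, 10.5) partially overlaps it — only the 2.60 mm² overlap (of its 26.36 mm²) is removed, clipping the outline — 1 connected region. Overall, the cross-section is a single solid region. The nearest boundary edge runs (12.57, 10.50)→(12.79, 9.38); distance from the point to it = 3.51 mm. The point is inside the cross-section and 3.51 mm from the nearest boundary — more than the 1.2 mm shell width (2 × 0.6), so it's in the infill interior.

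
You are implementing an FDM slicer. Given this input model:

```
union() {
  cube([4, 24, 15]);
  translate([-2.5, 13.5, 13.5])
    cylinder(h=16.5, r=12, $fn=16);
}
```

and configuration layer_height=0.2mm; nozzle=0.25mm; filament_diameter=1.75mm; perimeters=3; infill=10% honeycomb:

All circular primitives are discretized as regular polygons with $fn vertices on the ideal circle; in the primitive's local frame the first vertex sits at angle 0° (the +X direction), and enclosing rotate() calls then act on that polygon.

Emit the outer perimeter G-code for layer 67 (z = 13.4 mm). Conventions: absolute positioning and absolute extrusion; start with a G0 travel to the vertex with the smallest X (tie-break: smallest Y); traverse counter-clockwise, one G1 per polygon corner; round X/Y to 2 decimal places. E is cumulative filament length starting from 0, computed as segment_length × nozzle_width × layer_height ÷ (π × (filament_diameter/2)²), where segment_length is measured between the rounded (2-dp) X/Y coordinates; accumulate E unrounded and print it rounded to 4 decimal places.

G0 X0.00 Y0.00 Z13.40
G1 X4.00 Y0.00 E0.0832
G1 X4.00 Y24.00 E0.5821
G1 X0.00 Y24.00 E0.6652
G1 X0.00 Y0.00 E1.1641

At z = 13.4 mm: the 4×24 cube contributes its full rectangle; the cylinder at (-2.5, 13.5) is not intersected at this z (z outside [13.5, 30]); Merging all regions: only the 4×24 cube is present, so the union is just that shape — 1 connected region. The outline is a single polygon with 4 vertices. Extrusion per mm of travel: 0.25 × 0.2 / (π × 0.875²) = 0.020788. Accumulating E over each segment gives final E = 1.1641.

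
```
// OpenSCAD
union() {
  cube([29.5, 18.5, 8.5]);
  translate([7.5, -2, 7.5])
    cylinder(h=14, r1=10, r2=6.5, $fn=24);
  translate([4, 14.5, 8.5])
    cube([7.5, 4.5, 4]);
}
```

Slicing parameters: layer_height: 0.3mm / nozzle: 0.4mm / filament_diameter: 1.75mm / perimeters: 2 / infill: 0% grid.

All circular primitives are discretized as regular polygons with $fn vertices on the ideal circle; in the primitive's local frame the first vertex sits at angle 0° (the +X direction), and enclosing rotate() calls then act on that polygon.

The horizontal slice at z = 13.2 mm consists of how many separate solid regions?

1

At z = 13.2 mm: the cube does not reach this height (z outside [0, 8.5]); the cone at (7.5, -2) (r1=10→r2=6.5) has section circumradius 8.575 here — a regular 24-gon; the cube at (4, 14.5) is not intersected at this z (z outside [8.5, 12.5]); Taking the union: only the cone at (7.5, -2) is present, so the union is just that shape — 1 connected region. The result has 1 disconnected region.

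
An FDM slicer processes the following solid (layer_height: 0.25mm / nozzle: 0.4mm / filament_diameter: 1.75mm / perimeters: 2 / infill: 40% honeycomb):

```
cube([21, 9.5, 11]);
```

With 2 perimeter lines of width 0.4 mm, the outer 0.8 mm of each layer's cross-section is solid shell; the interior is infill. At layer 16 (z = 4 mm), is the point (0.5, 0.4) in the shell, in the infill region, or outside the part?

shell

At z = 4 mm: the 21×9.5 cube contributes its full rectangle. Overall, the cross-section is a single solid region. The nearest boundary edge runs (0.00, 0.00)→(21.00, 0.00); distance from the point to it = 0.40 mm. The point is inside the cross-section, 0.40 mm from the nearest boundary — within the 0.8 mm shell band (2 × 0.4).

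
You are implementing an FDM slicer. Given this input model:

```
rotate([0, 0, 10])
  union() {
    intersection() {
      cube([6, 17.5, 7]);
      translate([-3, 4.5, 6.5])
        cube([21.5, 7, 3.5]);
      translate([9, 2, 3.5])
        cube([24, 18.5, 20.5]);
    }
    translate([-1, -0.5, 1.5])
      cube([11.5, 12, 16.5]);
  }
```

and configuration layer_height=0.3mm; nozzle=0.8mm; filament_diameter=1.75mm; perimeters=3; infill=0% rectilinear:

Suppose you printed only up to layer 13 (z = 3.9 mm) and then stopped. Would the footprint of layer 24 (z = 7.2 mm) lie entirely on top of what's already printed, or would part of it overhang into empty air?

Compare the two slices. At z = 3.9: the cube (footprint 6×17.5) is included at this height (area 105.00 mm²); the cube at (-3, 4.5) is not intersected at this z (z outside [6.5, 10]); the 24×18.5 cube at (9, 2) contributes its full rectangle (area 444.00 mm²); Keeping only the common overlap: at least one operand is absent at this height, so nothing remains; the 11.5×12 cube at (-1, -0.5) contributes its full rectangle (area 138.00 mm²); Combining (union): only the 11.5×12 cube at (-1, -0.5) is present, so the union is just that shape — area = 138.00 mm²; (rotated 10° about Z; rotation is an isometry so areas/perimeters/island counts are preserved). At z = 7.2: the cube is not intersected at this z (z outside [0, 7]); the cube at (-3, 4.5) (footprint 21.5×7) is included at this height (area 150.50 mm²); the cube at (9, 2) (footprint 24×18.5) is included at this height (area 444.00 mm²); Taking the intersection: at least one operand is absent at this height, so nothing remains; the 11.5×12 cube at (-1, -0.5) contributes its full rectangle (area 138.00 mm²); Combining (union): only the 11.5×12 cube at (-1, -0.5) is present, so the union is just that shape — area = 138.00 mm²; (rotated 10° about Z; rotation is an isometry so areas/perimeters/island counts are preserved). Checking containment: the cross-section at z = 7.2 is a subset of the cross-section at z = 3.9.

entirely on top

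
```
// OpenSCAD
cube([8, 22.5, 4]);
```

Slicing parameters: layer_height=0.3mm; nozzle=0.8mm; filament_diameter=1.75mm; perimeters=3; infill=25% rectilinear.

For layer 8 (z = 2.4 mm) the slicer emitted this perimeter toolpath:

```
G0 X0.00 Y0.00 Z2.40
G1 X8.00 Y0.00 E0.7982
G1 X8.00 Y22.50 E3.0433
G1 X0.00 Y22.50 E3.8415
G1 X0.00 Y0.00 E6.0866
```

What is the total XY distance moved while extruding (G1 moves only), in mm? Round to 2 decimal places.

61.00 mm

Sum the Euclidean lengths of each G1 segment: total = 61.00 mm.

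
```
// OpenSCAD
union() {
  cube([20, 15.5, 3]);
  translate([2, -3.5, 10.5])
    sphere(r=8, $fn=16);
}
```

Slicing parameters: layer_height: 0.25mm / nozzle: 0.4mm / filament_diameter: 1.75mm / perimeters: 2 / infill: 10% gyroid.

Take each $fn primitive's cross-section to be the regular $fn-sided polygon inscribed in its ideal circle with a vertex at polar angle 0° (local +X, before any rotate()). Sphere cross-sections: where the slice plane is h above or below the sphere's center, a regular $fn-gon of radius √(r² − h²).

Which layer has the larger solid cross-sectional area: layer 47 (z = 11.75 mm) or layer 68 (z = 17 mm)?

layer 47 (z = 11.75 mm)

Layer 47 (z = 11.75): the cube is absent (z outside [0, 3]); the r=8 sphere at (2, -3.5) slices to a regular 16-gon of circumradius 7.902 (√(r²−h²) with h=1.25 from center) (area = (16/2)·7.902²·sin(360°/16) = 191.15 mm²); Taking the union: only the r=8 sphere at (2, -3.5) is present, so the union is just that shape — area = 191.15 mm². So its area = 191.15 mm². Layer 68 (z = 17): the cube does not reach this height (z outside [0, 3]); the sphere at (2, -3.5): section is a regular 16-gon, circumradius = √(r²−h²) = √(8²−6.5²) = 4.664 (area = (16/2)·4.664²·sin(360°/16) = 66.59 mm²); Taking the union: only the r=8 sphere at (2, -3.5) is present, so the union is just that shape — area = 66.59 mm². So its area = 66.59 mm². Layer 47 is larger (191.15 vs 66.59 mm²).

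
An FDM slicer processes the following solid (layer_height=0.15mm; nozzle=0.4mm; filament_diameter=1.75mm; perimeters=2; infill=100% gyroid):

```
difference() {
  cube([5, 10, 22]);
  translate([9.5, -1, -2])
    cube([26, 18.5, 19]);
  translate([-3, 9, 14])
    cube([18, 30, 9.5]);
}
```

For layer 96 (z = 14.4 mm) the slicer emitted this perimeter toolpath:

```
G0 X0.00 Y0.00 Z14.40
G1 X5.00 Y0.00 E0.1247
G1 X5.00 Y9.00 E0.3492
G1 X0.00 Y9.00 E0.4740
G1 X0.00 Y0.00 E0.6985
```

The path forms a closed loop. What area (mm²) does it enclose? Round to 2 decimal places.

45.00 mm²

Apply the shoelace formula to the sequence of (X, Y) vertices; enclosed area = 45.00 mm².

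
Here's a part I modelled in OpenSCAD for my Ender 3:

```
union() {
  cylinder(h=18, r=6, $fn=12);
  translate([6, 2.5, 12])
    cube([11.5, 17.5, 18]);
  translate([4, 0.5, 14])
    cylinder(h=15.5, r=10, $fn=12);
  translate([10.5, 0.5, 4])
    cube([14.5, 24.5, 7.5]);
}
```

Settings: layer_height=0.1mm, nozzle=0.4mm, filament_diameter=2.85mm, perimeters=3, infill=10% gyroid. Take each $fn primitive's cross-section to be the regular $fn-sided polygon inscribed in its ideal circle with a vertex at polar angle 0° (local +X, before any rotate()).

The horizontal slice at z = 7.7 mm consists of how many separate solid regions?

At z = 7.7 mm: the r=6 cylinder contributes a regular 12-gon of circumradius 6; the cube at (6, 2.5) is absent (z outside [12, 30]); the cylinder at (4, 0.5) does not reach this height (z outside [14, 29.5]); the cube at (10.5, 0.5) (footprint 14.5×24.5) is included at this height; Taking the union: the 2 present regions are separate (no shared area or edge), so areas and boundary lengths simply add and each stays a separate island — 2 connected regions. The result has 2 disconnected regions.

2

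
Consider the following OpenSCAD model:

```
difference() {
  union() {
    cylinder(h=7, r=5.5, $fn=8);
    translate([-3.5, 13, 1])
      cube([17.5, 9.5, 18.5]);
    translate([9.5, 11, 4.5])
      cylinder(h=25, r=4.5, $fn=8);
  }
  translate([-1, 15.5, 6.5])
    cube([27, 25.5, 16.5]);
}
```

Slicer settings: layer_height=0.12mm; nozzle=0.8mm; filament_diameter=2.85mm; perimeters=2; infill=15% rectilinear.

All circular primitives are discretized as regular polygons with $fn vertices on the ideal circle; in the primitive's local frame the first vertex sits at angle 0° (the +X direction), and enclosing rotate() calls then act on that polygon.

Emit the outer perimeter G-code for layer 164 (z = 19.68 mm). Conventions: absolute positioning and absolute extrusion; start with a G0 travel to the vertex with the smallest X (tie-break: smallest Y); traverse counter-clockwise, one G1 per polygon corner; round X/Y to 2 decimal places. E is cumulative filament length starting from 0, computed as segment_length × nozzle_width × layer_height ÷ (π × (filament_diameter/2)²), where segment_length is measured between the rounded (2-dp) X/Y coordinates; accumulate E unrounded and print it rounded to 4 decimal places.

At z = 19.68 mm: the cylinder is not intersected at this z (z outside [0, 7]); the cube at (-3.5, 13) is absent (z outside [1, 19.5]); the r=4.5 cylinder at (9.5, 11) contributes a regular 8-gon of circumradius 4.5; Taking the union: only the r=4.5 cylinder at (9.5, 11) is present, so the union is just that shape — 1 connected region; the cube at (-1, 15.5) is present — its section is the full 27×25.5 rectangle; Subtracting the remaining from the first: starting from that combined region, the 27×25.5 cube at (-1, 15.5) misses the remaining region (no effect) — 1 connected region. The outline is a single polygon with 8 vertices. Extrusion per mm of travel: 0.8 × 0.12 / (π × 1.425²) = 0.015048. Accumulating E over each segment gives final E = 0.4145.

G0 X5.00 Y11.00 Z19.68
G1 X6.32 Y7.82 E0.0518
G1 X9.50 Y6.50 E0.1036
G1 X12.68 Y7.82 E0.1554
G1 X14.00 Y11.00 E0.2073
G1 X12.68 Y14.18 E0.2591
G1 X9.50 Y15.50 E0.3109
G1 X6.32 Y14.18 E0.3627
G1 X5.00 Y11.00 E0.4145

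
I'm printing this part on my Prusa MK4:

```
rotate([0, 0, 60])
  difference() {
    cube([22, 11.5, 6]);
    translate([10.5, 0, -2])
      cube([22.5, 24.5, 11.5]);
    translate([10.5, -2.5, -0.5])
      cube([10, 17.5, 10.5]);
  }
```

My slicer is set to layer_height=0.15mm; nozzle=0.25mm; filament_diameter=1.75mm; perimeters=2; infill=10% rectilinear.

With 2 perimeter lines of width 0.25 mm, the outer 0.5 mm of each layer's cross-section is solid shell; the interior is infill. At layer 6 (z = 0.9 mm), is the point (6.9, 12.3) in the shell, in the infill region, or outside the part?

At z = 0.9 mm: the cube (footprint 22×11.5) is included at this height; the cube at (10.5, 0) (footprint 22.5×24.5) is included at this height; the cube at (10.5, -2.5) is present — its section is the full 10×17.5 rectangle; Subtracting the remaining from the first: starting from the 22×11.5 cube, the 22.5×24.5 cube at (10.5, 0) partially overlaps it — only the 132.25 mm² overlap (of its 551.25 mm²) is removed, clipping the outline; the 10×17.5 cube at (10.5, -2.5) misses the remaining region (no effect) — 1 connected region; (rotated 60° about Z; rotation is an isometry so areas/perimeters/island counts are preserved). Overall, the cross-section is a single solid region. Undo the 60° rotation: the query point maps to (14.102, 0.174) in the un-rotated model frame. The nearest boundary edge runs (10.50, 11.50)→(10.50, 0.00); distance from the point to it = 3.60 mm. The point is not inside any of the regions above, so it lies outside the cross-section (3.60 mm from the nearest boundary).

outside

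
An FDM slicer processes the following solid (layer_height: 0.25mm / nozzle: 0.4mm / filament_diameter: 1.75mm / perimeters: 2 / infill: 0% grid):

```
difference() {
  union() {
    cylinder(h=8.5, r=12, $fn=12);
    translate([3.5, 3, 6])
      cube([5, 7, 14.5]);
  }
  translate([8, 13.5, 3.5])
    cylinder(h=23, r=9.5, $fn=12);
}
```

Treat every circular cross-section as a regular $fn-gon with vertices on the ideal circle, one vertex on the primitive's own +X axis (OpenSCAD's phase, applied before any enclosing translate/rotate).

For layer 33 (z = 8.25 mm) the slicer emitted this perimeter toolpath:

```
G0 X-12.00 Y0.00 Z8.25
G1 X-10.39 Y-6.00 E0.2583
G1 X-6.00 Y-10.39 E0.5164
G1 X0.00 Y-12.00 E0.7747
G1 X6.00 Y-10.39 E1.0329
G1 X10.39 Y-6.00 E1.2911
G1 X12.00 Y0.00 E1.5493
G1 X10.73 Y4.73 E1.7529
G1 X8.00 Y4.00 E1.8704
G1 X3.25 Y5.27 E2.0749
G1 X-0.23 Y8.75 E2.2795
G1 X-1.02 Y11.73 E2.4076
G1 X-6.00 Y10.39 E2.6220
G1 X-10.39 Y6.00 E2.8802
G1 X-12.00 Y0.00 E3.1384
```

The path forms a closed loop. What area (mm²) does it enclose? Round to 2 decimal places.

381.26 mm²

Apply the shoelace formula to the sequence of (X, Y) vertices; enclosed area = 381.26 mm².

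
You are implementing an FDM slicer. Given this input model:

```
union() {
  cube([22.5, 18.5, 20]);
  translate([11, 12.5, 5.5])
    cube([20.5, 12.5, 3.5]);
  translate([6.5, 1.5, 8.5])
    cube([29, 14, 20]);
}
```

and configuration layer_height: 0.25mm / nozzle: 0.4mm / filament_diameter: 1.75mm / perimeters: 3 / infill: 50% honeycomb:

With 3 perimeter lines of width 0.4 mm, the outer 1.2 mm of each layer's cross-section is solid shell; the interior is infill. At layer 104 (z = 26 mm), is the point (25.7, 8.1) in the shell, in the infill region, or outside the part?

At z = 26 mm: the cube is absent (z outside [0, 20]); the cube at (11, 12.5) does not reach this height (z outside [5.5, 9]); the 29×14 cube at (6.5, 1.5) contributes its full rectangle; Merging all regions: only the 29×14 cube at (6.5, 1.5) is present, so the union is just that shape — 1 connected region. Overall, the cross-section is a single solid region. The nearest boundary edge runs (6.50, 1.50)→(35.50, 1.50); distance from the point to it = 6.60 mm. The point is inside the cross-section and 6.60 mm from the nearest boundary — more than the 1.2 mm shell width (3 × 0.4), so it's in the infill interior.

infill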